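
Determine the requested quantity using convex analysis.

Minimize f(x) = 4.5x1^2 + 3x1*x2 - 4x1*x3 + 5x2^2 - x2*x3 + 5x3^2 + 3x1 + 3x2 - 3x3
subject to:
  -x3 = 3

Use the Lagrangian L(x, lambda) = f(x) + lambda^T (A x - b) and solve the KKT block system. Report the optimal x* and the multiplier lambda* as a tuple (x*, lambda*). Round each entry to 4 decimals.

Form the Lagrangian:
  L(x, lambda) = (1/2) x^T Q x + c^T x + lambda^T (A x - b)
Stationarity (grad_x L = 0): Q x + c + A^T lambda = 0.
Primal feasibility: A x = b.

This gives the KKT block system:
  [ Q   A^T ] [ x     ]   [-c ]
  [ A    0  ] [ lambda ] = [ b ]

Solving the linear system:
  x*      = (-1.6296, -0.1111, -3)
  lambda* = (-26.3704)
  f(x*)   = 41.4444

x* = (-1.6296, -0.1111, -3), lambda* = (-26.3704)


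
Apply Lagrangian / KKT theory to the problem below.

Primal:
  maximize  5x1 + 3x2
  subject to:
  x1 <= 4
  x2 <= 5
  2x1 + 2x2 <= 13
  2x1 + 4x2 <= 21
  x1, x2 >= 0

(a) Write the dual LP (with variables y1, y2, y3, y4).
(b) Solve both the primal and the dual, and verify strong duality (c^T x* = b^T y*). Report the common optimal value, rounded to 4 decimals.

The standard primal-dual pair for 'max c^T x s.t. A x <= b, x >= 0' is:
  Dual:  min b^T y  s.t.  A^T y >= c,  y >= 0.

So the dual LP is:
  minimize  4y1 + 5y2 + 13y3 + 21y4
  subject to:
    y1 + 2y3 + 2y4 >= 5
    y2 + 2y3 + 4y4 >= 3
    y1, y2, y3, y4 >= 0

Solving the primal: x* = (4, 2.5).
  primal value c^T x* = 27.5.
Solving the dual: y* = (2, 0, 1.5, 0).
  dual value b^T y* = 27.5.
Strong duality: c^T x* = b^T y*. Confirmed.

27.5


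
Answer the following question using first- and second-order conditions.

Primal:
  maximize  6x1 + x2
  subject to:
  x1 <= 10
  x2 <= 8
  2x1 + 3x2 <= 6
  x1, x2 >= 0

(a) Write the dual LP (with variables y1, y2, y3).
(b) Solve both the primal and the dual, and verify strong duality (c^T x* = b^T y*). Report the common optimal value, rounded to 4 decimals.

The standard primal-dual pair for 'max c^T x s.t. A x <= b, x >= 0' is:
  Dual:  min b^T y  s.t.  A^T y >= c,  y >= 0.

So the dual LP is:
  minimize  10y1 + 8y2 + 6y3
  subject to:
    y1 + 2y3 >= 6
    y2 + 3y3 >= 1
    y1, y2, y3 >= 0

Solving the primal: x* = (3, 0).
  primal value c^T x* = 18.
Solving the dual: y* = (0, 0, 3).
  dual value b^T y* = 18.
Strong duality: c^T x* = b^T y*. Confirmed.

18


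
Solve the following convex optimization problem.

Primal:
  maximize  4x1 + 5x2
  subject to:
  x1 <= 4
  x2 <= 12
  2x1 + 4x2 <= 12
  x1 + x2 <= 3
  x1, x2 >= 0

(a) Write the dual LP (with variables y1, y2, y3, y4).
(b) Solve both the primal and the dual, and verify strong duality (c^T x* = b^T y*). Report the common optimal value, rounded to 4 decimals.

The standard primal-dual pair for 'max c^T x s.t. A x <= b, x >= 0' is:
  Dual:  min b^T y  s.t.  A^T y >= c,  y >= 0.

So the dual LP is:
  minimize  4y1 + 12y2 + 12y3 + 3y4
  subject to:
    y1 + 2y3 + y4 >= 4
    y2 + 4y3 + y4 >= 5
    y1, y2, y3, y4 >= 0

Solving the primal: x* = (0, 3).
  primal value c^T x* = 15.
Solving the dual: y* = (0, 0, 0.5, 3).
  dual value b^T y* = 15.
Strong duality: c^T x* = b^T y*. Confirmed.

15


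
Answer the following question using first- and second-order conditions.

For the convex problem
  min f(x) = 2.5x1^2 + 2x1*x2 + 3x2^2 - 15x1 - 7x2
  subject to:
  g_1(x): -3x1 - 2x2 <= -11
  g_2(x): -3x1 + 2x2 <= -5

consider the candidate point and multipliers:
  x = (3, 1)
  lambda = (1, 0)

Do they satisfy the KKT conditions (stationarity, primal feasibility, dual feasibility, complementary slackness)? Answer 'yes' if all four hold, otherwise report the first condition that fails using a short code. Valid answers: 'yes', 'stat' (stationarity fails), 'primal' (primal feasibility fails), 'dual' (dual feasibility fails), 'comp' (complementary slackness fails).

Gradient of f: grad f(x) = Q x + c = (2, 5)
Constraint values g_i(x) = a_i^T x - b_i:
  g_1((3, 1)) = 0
  g_2((3, 1)) = -2
Stationarity residual: grad f(x) + sum_i lambda_i a_i = (-1, 3)
  -> stationarity FAILS
Primal feasibility (all g_i <= 0): OK
Dual feasibility (all lambda_i >= 0): OK
Complementary slackness (lambda_i * g_i(x) = 0 for all i): OK

Verdict: the first failing condition is stationarity -> stat.

stat


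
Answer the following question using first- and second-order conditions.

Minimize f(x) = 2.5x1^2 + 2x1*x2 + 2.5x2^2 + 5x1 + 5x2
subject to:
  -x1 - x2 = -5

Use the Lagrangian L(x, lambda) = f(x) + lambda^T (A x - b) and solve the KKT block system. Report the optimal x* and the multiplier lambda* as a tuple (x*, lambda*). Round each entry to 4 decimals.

Form the Lagrangian:
  L(x, lambda) = (1/2) x^T Q x + c^T x + lambda^T (A x - b)
Stationarity (grad_x L = 0): Q x + c + A^T lambda = 0.
Primal feasibility: A x = b.

This gives the KKT block system:
  [ Q   A^T ] [ x     ]   [-c ]
  [ A    0  ] [ lambda ] = [ b ]

Solving the linear system:
  x*      = (2.5, 2.5)
  lambda* = (22.5)
  f(x*)   = 68.75

x* = (2.5, 2.5), lambda* = (22.5)


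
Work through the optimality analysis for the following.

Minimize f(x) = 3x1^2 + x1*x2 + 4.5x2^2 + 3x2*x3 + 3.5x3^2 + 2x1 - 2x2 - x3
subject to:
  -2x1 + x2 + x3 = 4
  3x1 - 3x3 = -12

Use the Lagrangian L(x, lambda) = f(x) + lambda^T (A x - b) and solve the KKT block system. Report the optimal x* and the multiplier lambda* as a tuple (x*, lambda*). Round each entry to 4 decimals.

Form the Lagrangian:
  L(x, lambda) = (1/2) x^T Q x + c^T x + lambda^T (A x - b)
Stationarity (grad_x L = 0): Q x + c + A^T lambda = 0.
Primal feasibility: A x = b.

This gives the KKT block system:
  [ Q   A^T ] [ x     ]   [-c ]
  [ A    0  ] [ lambda ] = [ b ]

Solving the linear system:
  x*      = (-1.3, -1.3, 2.7)
  lambda* = (6.9, 6.9667)
  f(x*)   = 26.65

x* = (-1.3, -1.3, 2.7), lambda* = (6.9, 6.9667)


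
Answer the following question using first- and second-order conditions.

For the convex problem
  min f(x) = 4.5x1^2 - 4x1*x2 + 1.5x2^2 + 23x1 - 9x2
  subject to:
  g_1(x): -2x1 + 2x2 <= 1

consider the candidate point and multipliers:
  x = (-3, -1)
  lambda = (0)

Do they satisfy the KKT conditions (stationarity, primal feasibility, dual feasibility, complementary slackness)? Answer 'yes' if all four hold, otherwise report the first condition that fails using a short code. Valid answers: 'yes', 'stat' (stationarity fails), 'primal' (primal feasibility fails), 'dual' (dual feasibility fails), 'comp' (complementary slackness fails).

Gradient of f: grad f(x) = Q x + c = (0, 0)
Constraint values g_i(x) = a_i^T x - b_i:
  g_1((-3, -1)) = 3
Stationarity residual: grad f(x) + sum_i lambda_i a_i = (0, 0)
  -> stationarity OK
Primal feasibility (all g_i <= 0): FAILS
Dual feasibility (all lambda_i >= 0): OK
Complementary slackness (lambda_i * g_i(x) = 0 for all i): OK

Verdict: the first failing condition is primal_feasibility -> primal.

primal


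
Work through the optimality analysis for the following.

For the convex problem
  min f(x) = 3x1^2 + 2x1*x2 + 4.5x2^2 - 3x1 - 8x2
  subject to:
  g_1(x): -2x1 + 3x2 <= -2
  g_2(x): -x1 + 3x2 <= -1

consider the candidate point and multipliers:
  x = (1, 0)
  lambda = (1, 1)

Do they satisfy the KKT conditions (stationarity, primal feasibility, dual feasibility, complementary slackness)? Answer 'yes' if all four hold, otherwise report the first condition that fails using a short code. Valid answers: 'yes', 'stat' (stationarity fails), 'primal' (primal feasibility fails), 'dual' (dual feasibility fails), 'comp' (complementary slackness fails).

Gradient of f: grad f(x) = Q x + c = (3, -6)
Constraint values g_i(x) = a_i^T x - b_i:
  g_1((1, 0)) = 0
  g_2((1, 0)) = 0
Stationarity residual: grad f(x) + sum_i lambda_i a_i = (0, 0)
  -> stationarity OK
Primal feasibility (all g_i <= 0): OK
Dual feasibility (all lambda_i >= 0): OK
Complementary slackness (lambda_i * g_i(x) = 0 for all i): OK

Verdict: yes, KKT holds.

yes


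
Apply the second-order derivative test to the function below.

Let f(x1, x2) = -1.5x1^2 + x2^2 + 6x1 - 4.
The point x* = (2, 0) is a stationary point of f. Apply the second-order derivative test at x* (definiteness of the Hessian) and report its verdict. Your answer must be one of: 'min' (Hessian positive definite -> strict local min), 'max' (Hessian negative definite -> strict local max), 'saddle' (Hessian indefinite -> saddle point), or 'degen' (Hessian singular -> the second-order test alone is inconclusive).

Compute the Hessian H = grad^2 f:
  H = [[-3, 0], [0, 2]]
Verify stationarity: grad f(x*) = H x* + g = (0, 0).
Eigenvalues of H: -3, 2.
Eigenvalues have mixed signs, so H is indefinite -> x* is a saddle point.

saddle


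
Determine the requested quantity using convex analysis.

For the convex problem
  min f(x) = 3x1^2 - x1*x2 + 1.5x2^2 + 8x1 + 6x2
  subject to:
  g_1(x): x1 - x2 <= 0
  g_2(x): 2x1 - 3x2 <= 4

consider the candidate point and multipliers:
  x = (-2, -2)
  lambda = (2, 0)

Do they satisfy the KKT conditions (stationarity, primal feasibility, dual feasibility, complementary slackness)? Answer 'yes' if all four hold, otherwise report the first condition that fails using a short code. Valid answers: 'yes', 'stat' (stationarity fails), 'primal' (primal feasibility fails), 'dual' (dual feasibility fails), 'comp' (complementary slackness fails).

Gradient of f: grad f(x) = Q x + c = (-2, 2)
Constraint values g_i(x) = a_i^T x - b_i:
  g_1((-2, -2)) = 0
  g_2((-2, -2)) = -2
Stationarity residual: grad f(x) + sum_i lambda_i a_i = (0, 0)
  -> stationarity OK
Primal feasibility (all g_i <= 0): OK
Dual feasibility (all lambda_i >= 0): OK
Complementary slackness (lambda_i * g_i(x) = 0 for all i): OK

Verdict: yes, KKT holds.

yes


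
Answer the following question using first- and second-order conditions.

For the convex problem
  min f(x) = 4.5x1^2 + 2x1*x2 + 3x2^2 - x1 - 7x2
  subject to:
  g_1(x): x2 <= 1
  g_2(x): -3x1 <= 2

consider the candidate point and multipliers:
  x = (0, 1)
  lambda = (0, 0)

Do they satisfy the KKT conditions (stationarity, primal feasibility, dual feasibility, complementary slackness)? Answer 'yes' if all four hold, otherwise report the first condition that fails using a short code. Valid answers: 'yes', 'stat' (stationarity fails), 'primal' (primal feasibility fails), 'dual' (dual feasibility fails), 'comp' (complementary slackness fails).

Gradient of f: grad f(x) = Q x + c = (1, -1)
Constraint values g_i(x) = a_i^T x - b_i:
  g_1((0, 1)) = 0
  g_2((0, 1)) = -2
Stationarity residual: grad f(x) + sum_i lambda_i a_i = (1, -1)
  -> stationarity FAILS
Primal feasibility (all g_i <= 0): OK
Dual feasibility (all lambda_i >= 0): OK
Complementary slackness (lambda_i * g_i(x) = 0 for all i): OK

Verdict: the first failing condition is stationarity -> stat.

stat


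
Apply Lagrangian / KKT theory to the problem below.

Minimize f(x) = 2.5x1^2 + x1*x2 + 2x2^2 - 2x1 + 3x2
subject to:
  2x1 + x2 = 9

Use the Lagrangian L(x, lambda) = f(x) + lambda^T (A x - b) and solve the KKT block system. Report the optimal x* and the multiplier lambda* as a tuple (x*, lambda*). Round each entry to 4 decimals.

Form the Lagrangian:
  L(x, lambda) = (1/2) x^T Q x + c^T x + lambda^T (A x - b)
Stationarity (grad_x L = 0): Q x + c + A^T lambda = 0.
Primal feasibility: A x = b.

This gives the KKT block system:
  [ Q   A^T ] [ x     ]   [-c ]
  [ A    0  ] [ lambda ] = [ b ]

Solving the linear system:
  x*      = (4.1765, 0.6471)
  lambda* = (-9.7647)
  f(x*)   = 40.7353

x* = (4.1765, 0.6471), lambda* = (-9.7647)


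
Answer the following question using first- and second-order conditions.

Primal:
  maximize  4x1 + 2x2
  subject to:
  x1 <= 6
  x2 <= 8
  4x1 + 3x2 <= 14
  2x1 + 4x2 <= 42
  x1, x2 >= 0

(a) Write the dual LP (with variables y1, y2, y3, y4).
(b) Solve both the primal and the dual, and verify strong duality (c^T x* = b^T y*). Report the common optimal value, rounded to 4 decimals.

The standard primal-dual pair for 'max c^T x s.t. A x <= b, x >= 0' is:
  Dual:  min b^T y  s.t.  A^T y >= c,  y >= 0.

So the dual LP is:
  minimize  6y1 + 8y2 + 14y3 + 42y4
  subject to:
    y1 + 4y3 + 2y4 >= 4
    y2 + 3y3 + 4y4 >= 2
    y1, y2, y3, y4 >= 0

Solving the primal: x* = (3.5, 0).
  primal value c^T x* = 14.
Solving the dual: y* = (0, 0, 1, 0).
  dual value b^T y* = 14.
Strong duality: c^T x* = b^T y*. Confirmed.

14


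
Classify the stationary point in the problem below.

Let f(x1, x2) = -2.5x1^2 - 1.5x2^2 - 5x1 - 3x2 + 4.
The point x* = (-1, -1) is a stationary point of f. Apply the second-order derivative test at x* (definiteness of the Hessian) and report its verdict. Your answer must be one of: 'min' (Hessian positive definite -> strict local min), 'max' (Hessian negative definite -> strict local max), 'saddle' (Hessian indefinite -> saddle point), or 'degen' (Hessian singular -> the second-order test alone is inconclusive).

Compute the Hessian H = grad^2 f:
  H = [[-5, 0], [0, -3]]
Verify stationarity: grad f(x*) = H x* + g = (0, 0).
Eigenvalues of H: -5, -3.
Both eigenvalues < 0, so H is negative definite -> x* is a strict local max.

max


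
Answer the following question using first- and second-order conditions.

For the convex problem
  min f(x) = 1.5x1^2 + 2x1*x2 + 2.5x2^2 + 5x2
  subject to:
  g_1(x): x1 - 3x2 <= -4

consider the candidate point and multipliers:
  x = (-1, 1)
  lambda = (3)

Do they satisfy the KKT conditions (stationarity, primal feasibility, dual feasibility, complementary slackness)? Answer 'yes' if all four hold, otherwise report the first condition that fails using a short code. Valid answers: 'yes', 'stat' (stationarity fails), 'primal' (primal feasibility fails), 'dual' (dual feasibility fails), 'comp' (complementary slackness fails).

Gradient of f: grad f(x) = Q x + c = (-1, 8)
Constraint values g_i(x) = a_i^T x - b_i:
  g_1((-1, 1)) = 0
Stationarity residual: grad f(x) + sum_i lambda_i a_i = (2, -1)
  -> stationarity FAILS
Primal feasibility (all g_i <= 0): OK
Dual feasibility (all lambda_i >= 0): OK
Complementary slackness (lambda_i * g_i(x) = 0 for all i): OK

Verdict: the first failing condition is stationarity -> stat.

stat


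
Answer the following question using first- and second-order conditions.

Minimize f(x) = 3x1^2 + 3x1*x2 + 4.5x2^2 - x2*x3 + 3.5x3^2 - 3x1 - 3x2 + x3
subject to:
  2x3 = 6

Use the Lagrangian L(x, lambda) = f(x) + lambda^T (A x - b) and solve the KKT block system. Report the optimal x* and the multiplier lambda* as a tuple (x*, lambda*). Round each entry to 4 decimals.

Form the Lagrangian:
  L(x, lambda) = (1/2) x^T Q x + c^T x + lambda^T (A x - b)
Stationarity (grad_x L = 0): Q x + c + A^T lambda = 0.
Primal feasibility: A x = b.

This gives the KKT block system:
  [ Q   A^T ] [ x     ]   [-c ]
  [ A    0  ] [ lambda ] = [ b ]

Solving the linear system:
  x*      = (0.2, 0.6, 3)
  lambda* = (-10.7)
  f(x*)   = 32.4

x* = (0.2, 0.6, 3), lambda* = (-10.7)


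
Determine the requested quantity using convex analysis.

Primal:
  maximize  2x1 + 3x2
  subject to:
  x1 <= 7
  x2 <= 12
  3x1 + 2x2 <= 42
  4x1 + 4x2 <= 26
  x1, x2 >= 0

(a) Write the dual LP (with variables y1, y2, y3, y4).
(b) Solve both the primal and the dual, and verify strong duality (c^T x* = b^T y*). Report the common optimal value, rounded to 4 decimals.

The standard primal-dual pair for 'max c^T x s.t. A x <= b, x >= 0' is:
  Dual:  min b^T y  s.t.  A^T y >= c,  y >= 0.

So the dual LP is:
  minimize  7y1 + 12y2 + 42y3 + 26y4
  subject to:
    y1 + 3y3 + 4y4 >= 2
    y2 + 2y3 + 4y4 >= 3
    y1, y2, y3, y4 >= 0

Solving the primal: x* = (0, 6.5).
  primal value c^T x* = 19.5.
Solving the dual: y* = (0, 0, 0, 0.75).
  dual value b^T y* = 19.5.
Strong duality: c^T x* = b^T y*. Confirmed.

19.5


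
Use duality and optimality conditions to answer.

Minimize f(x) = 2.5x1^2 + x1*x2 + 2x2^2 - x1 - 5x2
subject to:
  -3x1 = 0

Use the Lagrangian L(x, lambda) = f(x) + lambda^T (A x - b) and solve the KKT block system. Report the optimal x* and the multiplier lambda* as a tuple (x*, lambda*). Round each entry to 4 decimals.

Form the Lagrangian:
  L(x, lambda) = (1/2) x^T Q x + c^T x + lambda^T (A x - b)
Stationarity (grad_x L = 0): Q x + c + A^T lambda = 0.
Primal feasibility: A x = b.

This gives the KKT block system:
  [ Q   A^T ] [ x     ]   [-c ]
  [ A    0  ] [ lambda ] = [ b ]

Solving the linear system:
  x*      = (0, 1.25)
  lambda* = (0.0833)
  f(x*)   = -3.125

x* = (0, 1.25), lambda* = (0.0833)


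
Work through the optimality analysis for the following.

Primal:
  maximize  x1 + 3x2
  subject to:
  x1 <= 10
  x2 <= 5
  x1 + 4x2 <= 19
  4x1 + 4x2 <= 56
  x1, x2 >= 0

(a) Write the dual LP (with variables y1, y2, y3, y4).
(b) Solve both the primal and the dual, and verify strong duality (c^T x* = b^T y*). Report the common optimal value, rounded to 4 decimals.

The standard primal-dual pair for 'max c^T x s.t. A x <= b, x >= 0' is:
  Dual:  min b^T y  s.t.  A^T y >= c,  y >= 0.

So the dual LP is:
  minimize  10y1 + 5y2 + 19y3 + 56y4
  subject to:
    y1 + y3 + 4y4 >= 1
    y2 + 4y3 + 4y4 >= 3
    y1, y2, y3, y4 >= 0

Solving the primal: x* = (10, 2.25).
  primal value c^T x* = 16.75.
Solving the dual: y* = (0.25, 0, 0.75, 0).
  dual value b^T y* = 16.75.
Strong duality: c^T x* = b^T y*. Confirmed.

16.75


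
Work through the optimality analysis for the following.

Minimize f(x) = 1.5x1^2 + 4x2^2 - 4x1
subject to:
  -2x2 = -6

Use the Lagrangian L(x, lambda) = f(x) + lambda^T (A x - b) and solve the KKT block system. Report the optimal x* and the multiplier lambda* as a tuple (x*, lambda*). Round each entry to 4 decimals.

Form the Lagrangian:
  L(x, lambda) = (1/2) x^T Q x + c^T x + lambda^T (A x - b)
Stationarity (grad_x L = 0): Q x + c + A^T lambda = 0.
Primal feasibility: A x = b.

This gives the KKT block system:
  [ Q   A^T ] [ x     ]   [-c ]
  [ A    0  ] [ lambda ] = [ b ]

Solving the linear system:
  x*      = (1.3333, 3)
  lambda* = (12)
  f(x*)   = 33.3333

x* = (1.3333, 3), lambda* = (12)


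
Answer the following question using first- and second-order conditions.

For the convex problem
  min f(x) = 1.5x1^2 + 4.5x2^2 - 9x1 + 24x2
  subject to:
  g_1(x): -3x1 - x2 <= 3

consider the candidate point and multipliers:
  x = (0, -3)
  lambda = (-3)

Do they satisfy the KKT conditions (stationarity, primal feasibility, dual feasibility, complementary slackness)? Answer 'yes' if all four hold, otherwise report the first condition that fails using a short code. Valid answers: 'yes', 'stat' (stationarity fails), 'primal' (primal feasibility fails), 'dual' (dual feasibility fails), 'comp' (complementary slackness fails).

Gradient of f: grad f(x) = Q x + c = (-9, -3)
Constraint values g_i(x) = a_i^T x - b_i:
  g_1((0, -3)) = 0
Stationarity residual: grad f(x) + sum_i lambda_i a_i = (0, 0)
  -> stationarity OK
Primal feasibility (all g_i <= 0): OK
Dual feasibility (all lambda_i >= 0): FAILS
Complementary slackness (lambda_i * g_i(x) = 0 for all i): OK

Verdict: the first failing condition is dual_feasibility -> dual.

dual


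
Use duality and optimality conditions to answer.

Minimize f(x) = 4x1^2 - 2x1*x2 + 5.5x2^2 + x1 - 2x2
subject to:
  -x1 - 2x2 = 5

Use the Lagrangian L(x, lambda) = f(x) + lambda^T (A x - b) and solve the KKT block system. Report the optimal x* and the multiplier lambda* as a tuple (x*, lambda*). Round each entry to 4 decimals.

Form the Lagrangian:
  L(x, lambda) = (1/2) x^T Q x + c^T x + lambda^T (A x - b)
Stationarity (grad_x L = 0): Q x + c + A^T lambda = 0.
Primal feasibility: A x = b.

This gives the KKT block system:
  [ Q   A^T ] [ x     ]   [-c ]
  [ A    0  ] [ lambda ] = [ b ]

Solving the linear system:
  x*      = (-1.6275, -1.6863)
  lambda* = (-8.6471)
  f(x*)   = 22.4902

x* = (-1.6275, -1.6863), lambda* = (-8.6471)


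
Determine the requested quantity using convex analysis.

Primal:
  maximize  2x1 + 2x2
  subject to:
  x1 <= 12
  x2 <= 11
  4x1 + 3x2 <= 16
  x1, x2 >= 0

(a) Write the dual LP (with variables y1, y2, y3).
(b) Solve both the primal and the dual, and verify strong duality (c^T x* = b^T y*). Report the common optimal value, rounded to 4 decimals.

The standard primal-dual pair for 'max c^T x s.t. A x <= b, x >= 0' is:
  Dual:  min b^T y  s.t.  A^T y >= c,  y >= 0.

So the dual LP is:
  minimize  12y1 + 11y2 + 16y3
  subject to:
    y1 + 4y3 >= 2
    y2 + 3y3 >= 2
    y1, y2, y3 >= 0

Solving the primal: x* = (0, 5.3333).
  primal value c^T x* = 10.6667.
Solving the dual: y* = (0, 0, 0.6667).
  dual value b^T y* = 10.6667.
Strong duality: c^T x* = b^T y*. Confirmed.

10.6667


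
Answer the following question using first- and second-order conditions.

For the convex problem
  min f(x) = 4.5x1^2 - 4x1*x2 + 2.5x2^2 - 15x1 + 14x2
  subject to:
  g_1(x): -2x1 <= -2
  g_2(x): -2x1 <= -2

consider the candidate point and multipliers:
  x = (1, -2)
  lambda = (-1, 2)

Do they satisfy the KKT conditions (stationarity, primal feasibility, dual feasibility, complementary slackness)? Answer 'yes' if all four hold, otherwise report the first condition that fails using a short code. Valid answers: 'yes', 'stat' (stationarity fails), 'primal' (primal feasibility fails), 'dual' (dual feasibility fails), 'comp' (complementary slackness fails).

Gradient of f: grad f(x) = Q x + c = (2, 0)
Constraint values g_i(x) = a_i^T x - b_i:
  g_1((1, -2)) = 0
  g_2((1, -2)) = 0
Stationarity residual: grad f(x) + sum_i lambda_i a_i = (0, 0)
  -> stationarity OK
Primal feasibility (all g_i <= 0): OK
Dual feasibility (all lambda_i >= 0): FAILS
Complementary slackness (lambda_i * g_i(x) = 0 for all i): OK

Verdict: the first failing condition is dual_feasibility -> dual.

dual


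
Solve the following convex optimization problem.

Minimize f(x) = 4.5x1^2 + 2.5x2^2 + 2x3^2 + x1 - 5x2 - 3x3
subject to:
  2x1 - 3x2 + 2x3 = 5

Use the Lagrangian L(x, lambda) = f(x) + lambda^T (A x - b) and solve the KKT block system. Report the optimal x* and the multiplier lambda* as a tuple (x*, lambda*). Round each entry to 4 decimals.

Form the Lagrangian:
  L(x, lambda) = (1/2) x^T Q x + c^T x + lambda^T (A x - b)
Stationarity (grad_x L = 0): Q x + c + A^T lambda = 0.
Primal feasibility: A x = b.

This gives the KKT block system:
  [ Q   A^T ] [ x     ]   [-c ]
  [ A    0  ] [ lambda ] = [ b ]

Solving the linear system:
  x*      = (0.3493, -0.2432, 1.786)
  lambda* = (-2.0719)
  f(x*)   = 3.2834

x* = (0.3493, -0.2432, 1.786), lambda* = (-2.0719)


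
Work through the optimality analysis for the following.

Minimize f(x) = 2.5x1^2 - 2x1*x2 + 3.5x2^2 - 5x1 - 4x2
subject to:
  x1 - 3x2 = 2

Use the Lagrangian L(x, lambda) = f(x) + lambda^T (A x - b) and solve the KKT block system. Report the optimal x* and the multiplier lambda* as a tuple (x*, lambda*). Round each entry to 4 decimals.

Form the Lagrangian:
  L(x, lambda) = (1/2) x^T Q x + c^T x + lambda^T (A x - b)
Stationarity (grad_x L = 0): Q x + c + A^T lambda = 0.
Primal feasibility: A x = b.

This gives the KKT block system:
  [ Q   A^T ] [ x     ]   [-c ]
  [ A    0  ] [ lambda ] = [ b ]

Solving the linear system:
  x*      = (1.475, -0.175)
  lambda* = (-2.725)
  f(x*)   = -0.6125

x* = (1.475, -0.175), lambda* = (-2.725)


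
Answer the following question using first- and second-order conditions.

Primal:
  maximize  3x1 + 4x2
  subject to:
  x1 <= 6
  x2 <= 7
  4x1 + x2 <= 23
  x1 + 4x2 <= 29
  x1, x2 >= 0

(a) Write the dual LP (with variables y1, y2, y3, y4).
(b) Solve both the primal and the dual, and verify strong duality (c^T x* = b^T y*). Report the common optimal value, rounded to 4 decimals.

The standard primal-dual pair for 'max c^T x s.t. A x <= b, x >= 0' is:
  Dual:  min b^T y  s.t.  A^T y >= c,  y >= 0.

So the dual LP is:
  minimize  6y1 + 7y2 + 23y3 + 29y4
  subject to:
    y1 + 4y3 + y4 >= 3
    y2 + y3 + 4y4 >= 4
    y1, y2, y3, y4 >= 0

Solving the primal: x* = (4.2, 6.2).
  primal value c^T x* = 37.4.
Solving the dual: y* = (0, 0, 0.5333, 0.8667).
  dual value b^T y* = 37.4.
Strong duality: c^T x* = b^T y*. Confirmed.

37.4


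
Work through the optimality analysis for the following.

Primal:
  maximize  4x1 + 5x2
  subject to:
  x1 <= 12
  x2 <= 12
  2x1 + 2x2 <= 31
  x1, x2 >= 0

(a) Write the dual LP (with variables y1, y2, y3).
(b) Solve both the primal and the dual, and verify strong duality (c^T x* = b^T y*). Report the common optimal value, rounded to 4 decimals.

The standard primal-dual pair for 'max c^T x s.t. A x <= b, x >= 0' is:
  Dual:  min b^T y  s.t.  A^T y >= c,  y >= 0.

So the dual LP is:
  minimize  12y1 + 12y2 + 31y3
  subject to:
    y1 + 2y3 >= 4
    y2 + 2y3 >= 5
    y1, y2, y3 >= 0

Solving the primal: x* = (3.5, 12).
  primal value c^T x* = 74.
Solving the dual: y* = (0, 1, 2).
  dual value b^T y* = 74.
Strong duality: c^T x* = b^T y*. Confirmed.

74


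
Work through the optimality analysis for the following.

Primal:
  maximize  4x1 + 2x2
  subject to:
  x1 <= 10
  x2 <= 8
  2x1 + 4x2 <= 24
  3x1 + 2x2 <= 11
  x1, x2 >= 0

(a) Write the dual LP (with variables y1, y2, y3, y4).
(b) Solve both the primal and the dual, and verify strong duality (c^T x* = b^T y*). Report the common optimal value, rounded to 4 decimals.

The standard primal-dual pair for 'max c^T x s.t. A x <= b, x >= 0' is:
  Dual:  min b^T y  s.t.  A^T y >= c,  y >= 0.

So the dual LP is:
  minimize  10y1 + 8y2 + 24y3 + 11y4
  subject to:
    y1 + 2y3 + 3y4 >= 4
    y2 + 4y3 + 2y4 >= 2
    y1, y2, y3, y4 >= 0

Solving the primal: x* = (3.6667, 0).
  primal value c^T x* = 14.6667.
Solving the dual: y* = (0, 0, 0, 1.3333).
  dual value b^T y* = 14.6667.
Strong duality: c^T x* = b^T y*. Confirmed.

14.6667


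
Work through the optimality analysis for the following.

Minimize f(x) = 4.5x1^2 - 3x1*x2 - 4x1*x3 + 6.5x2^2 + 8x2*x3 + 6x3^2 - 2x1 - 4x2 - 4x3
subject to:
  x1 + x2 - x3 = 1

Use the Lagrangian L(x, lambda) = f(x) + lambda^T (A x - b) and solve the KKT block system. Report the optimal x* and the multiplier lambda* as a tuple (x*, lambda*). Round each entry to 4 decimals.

Form the Lagrangian:
  L(x, lambda) = (1/2) x^T Q x + c^T x + lambda^T (A x - b)
Stationarity (grad_x L = 0): Q x + c + A^T lambda = 0.
Primal feasibility: A x = b.

This gives the KKT block system:
  [ Q   A^T ] [ x     ]   [-c ]
  [ A    0  ] [ lambda ] = [ b ]

Solving the linear system:
  x*      = (0.5769, 0.5, 0.0769)
  lambda* = (-1.3846)
  f(x*)   = -1.0385

x* = (0.5769, 0.5, 0.0769), lambda* = (-1.3846)


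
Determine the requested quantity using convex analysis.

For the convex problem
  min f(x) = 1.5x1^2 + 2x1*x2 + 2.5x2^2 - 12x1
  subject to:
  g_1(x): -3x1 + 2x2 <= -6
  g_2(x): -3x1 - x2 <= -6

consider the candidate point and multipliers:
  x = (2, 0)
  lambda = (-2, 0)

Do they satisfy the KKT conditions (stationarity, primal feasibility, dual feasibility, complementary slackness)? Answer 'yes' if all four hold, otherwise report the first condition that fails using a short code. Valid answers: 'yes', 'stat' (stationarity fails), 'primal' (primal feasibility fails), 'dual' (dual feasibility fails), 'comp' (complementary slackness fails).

Gradient of f: grad f(x) = Q x + c = (-6, 4)
Constraint values g_i(x) = a_i^T x - b_i:
  g_1((2, 0)) = 0
  g_2((2, 0)) = 0
Stationarity residual: grad f(x) + sum_i lambda_i a_i = (0, 0)
  -> stationarity OK
Primal feasibility (all g_i <= 0): OK
Dual feasibility (all lambda_i >= 0): FAILS
Complementary slackness (lambda_i * g_i(x) = 0 for all i): OK

Verdict: the first failing condition is dual_feasibility -> dual.

dual


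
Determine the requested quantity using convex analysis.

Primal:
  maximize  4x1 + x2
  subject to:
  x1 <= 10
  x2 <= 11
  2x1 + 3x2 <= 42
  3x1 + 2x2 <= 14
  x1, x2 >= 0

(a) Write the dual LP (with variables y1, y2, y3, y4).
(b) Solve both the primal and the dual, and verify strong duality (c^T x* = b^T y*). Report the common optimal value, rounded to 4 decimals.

The standard primal-dual pair for 'max c^T x s.t. A x <= b, x >= 0' is:
  Dual:  min b^T y  s.t.  A^T y >= c,  y >= 0.

So the dual LP is:
  minimize  10y1 + 11y2 + 42y3 + 14y4
  subject to:
    y1 + 2y3 + 3y4 >= 4
    y2 + 3y3 + 2y4 >= 1
    y1, y2, y3, y4 >= 0

Solving the primal: x* = (4.6667, 0).
  primal value c^T x* = 18.6667.
Solving the dual: y* = (0, 0, 0, 1.3333).
  dual value b^T y* = 18.6667.
Strong duality: c^T x* = b^T y*. Confirmed.

18.6667


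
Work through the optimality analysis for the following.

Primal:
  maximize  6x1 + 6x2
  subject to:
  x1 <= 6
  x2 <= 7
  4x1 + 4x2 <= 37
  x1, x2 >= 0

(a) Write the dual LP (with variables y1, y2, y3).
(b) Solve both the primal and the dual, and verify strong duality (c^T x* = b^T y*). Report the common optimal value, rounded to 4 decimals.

The standard primal-dual pair for 'max c^T x s.t. A x <= b, x >= 0' is:
  Dual:  min b^T y  s.t.  A^T y >= c,  y >= 0.

So the dual LP is:
  minimize  6y1 + 7y2 + 37y3
  subject to:
    y1 + 4y3 >= 6
    y2 + 4y3 >= 6
    y1, y2, y3 >= 0

Solving the primal: x* = (2.25, 7).
  primal value c^T x* = 55.5.
Solving the dual: y* = (0, 0, 1.5).
  dual value b^T y* = 55.5.
Strong duality: c^T x* = b^T y*. Confirmed.

55.5


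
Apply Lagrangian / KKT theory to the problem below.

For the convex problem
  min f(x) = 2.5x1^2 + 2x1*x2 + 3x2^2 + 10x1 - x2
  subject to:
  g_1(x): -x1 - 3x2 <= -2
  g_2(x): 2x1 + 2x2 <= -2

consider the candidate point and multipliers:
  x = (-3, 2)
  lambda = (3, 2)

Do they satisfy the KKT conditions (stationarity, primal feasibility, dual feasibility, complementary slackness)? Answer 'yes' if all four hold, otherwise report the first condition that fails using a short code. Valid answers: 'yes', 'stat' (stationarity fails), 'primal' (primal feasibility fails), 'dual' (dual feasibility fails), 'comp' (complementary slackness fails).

Gradient of f: grad f(x) = Q x + c = (-1, 5)
Constraint values g_i(x) = a_i^T x - b_i:
  g_1((-3, 2)) = -1
  g_2((-3, 2)) = 0
Stationarity residual: grad f(x) + sum_i lambda_i a_i = (0, 0)
  -> stationarity OK
Primal feasibility (all g_i <= 0): OK
Dual feasibility (all lambda_i >= 0): OK
Complementary slackness (lambda_i * g_i(x) = 0 for all i): FAILS

Verdict: the first failing condition is complementary_slackness -> comp.

comp


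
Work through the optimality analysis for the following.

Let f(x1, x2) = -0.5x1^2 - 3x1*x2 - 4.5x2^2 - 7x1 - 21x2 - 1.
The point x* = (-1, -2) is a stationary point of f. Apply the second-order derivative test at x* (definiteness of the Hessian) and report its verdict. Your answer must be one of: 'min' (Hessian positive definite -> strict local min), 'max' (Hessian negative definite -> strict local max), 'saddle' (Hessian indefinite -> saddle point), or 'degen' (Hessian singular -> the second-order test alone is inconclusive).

Compute the Hessian H = grad^2 f:
  H = [[-1, -3], [-3, -9]]
Verify stationarity: grad f(x*) = H x* + g = (0, 0).
Eigenvalues of H: -10, 0.
H has a zero eigenvalue (singular; negative semidefinite but not definite), so H is neither positive definite, negative definite, nor indefinite. The second-order test alone is inconclusive -> degen.
(Indeed, f is constant along the null direction of H through x*, so x* is not a strict local extremum.)

degen


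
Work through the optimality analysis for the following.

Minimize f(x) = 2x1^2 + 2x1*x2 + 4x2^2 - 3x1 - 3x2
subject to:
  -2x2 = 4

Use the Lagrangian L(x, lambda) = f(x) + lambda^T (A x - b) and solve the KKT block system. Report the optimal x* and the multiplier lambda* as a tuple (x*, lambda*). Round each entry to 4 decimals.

Form the Lagrangian:
  L(x, lambda) = (1/2) x^T Q x + c^T x + lambda^T (A x - b)
Stationarity (grad_x L = 0): Q x + c + A^T lambda = 0.
Primal feasibility: A x = b.

This gives the KKT block system:
  [ Q   A^T ] [ x     ]   [-c ]
  [ A    0  ] [ lambda ] = [ b ]

Solving the linear system:
  x*      = (1.75, -2)
  lambda* = (-7.75)
  f(x*)   = 15.875

x* = (1.75, -2), lambda* = (-7.75)


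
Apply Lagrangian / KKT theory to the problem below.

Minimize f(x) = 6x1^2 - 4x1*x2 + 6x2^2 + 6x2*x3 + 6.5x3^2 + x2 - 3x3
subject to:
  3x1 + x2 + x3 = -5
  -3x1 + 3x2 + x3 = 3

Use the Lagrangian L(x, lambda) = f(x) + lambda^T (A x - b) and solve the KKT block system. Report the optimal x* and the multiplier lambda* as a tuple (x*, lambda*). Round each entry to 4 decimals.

Form the Lagrangian:
  L(x, lambda) = (1/2) x^T Q x + c^T x + lambda^T (A x - b)
Stationarity (grad_x L = 0): Q x + c + A^T lambda = 0.
Primal feasibility: A x = b.

This gives the KKT block system:
  [ Q   A^T ] [ x     ]   [-c ]
  [ A    0  ] [ lambda ] = [ b ]

Solving the linear system:
  x*      = (-1.5661, -0.6983, 0.3966)
  lambda* = (3.6839, -1.6494)
  f(x*)   = 10.7399

x* = (-1.5661, -0.6983, 0.3966), lambda* = (3.6839, -1.6494)


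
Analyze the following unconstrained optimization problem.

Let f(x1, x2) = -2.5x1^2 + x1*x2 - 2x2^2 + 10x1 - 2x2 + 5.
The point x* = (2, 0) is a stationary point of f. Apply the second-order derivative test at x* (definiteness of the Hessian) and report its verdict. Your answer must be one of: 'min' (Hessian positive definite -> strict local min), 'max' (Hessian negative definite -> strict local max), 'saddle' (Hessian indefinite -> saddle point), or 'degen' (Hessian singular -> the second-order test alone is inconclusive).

Compute the Hessian H = grad^2 f:
  H = [[-5, 1], [1, -4]]
Verify stationarity: grad f(x*) = H x* + g = (0, 0).
Eigenvalues of H: -5.618, -3.382.
Both eigenvalues < 0, so H is negative definite -> x* is a strict local max.

max


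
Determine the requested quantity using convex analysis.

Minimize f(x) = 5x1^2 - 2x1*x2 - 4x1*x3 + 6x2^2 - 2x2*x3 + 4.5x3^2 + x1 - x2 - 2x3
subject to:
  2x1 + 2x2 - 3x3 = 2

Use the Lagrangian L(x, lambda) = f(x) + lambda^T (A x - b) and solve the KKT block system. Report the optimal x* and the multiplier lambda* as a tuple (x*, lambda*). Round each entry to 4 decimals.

Form the Lagrangian:
  L(x, lambda) = (1/2) x^T Q x + c^T x + lambda^T (A x - b)
Stationarity (grad_x L = 0): Q x + c + A^T lambda = 0.
Primal feasibility: A x = b.

This gives the KKT block system:
  [ Q   A^T ] [ x     ]   [-c ]
  [ A    0  ] [ lambda ] = [ b ]

Solving the linear system:
  x*      = (0.2888, 0.4183, -0.1952)
  lambda* = (-1.9163)
  f(x*)   = 2.0468

x* = (0.2888, 0.4183, -0.1952), lambda* = (-1.9163)


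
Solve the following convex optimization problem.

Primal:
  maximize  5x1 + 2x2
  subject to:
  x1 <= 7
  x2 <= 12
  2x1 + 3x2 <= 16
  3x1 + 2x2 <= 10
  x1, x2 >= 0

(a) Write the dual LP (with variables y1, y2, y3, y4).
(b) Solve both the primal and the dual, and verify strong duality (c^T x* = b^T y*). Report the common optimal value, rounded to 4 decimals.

The standard primal-dual pair for 'max c^T x s.t. A x <= b, x >= 0' is:
  Dual:  min b^T y  s.t.  A^T y >= c,  y >= 0.

So the dual LP is:
  minimize  7y1 + 12y2 + 16y3 + 10y4
  subject to:
    y1 + 2y3 + 3y4 >= 5
    y2 + 3y3 + 2y4 >= 2
    y1, y2, y3, y4 >= 0

Solving the primal: x* = (3.3333, 0).
  primal value c^T x* = 16.6667.
Solving the dual: y* = (0, 0, 0, 1.6667).
  dual value b^T y* = 16.6667.
Strong duality: c^T x* = b^T y*. Confirmed.

16.6667


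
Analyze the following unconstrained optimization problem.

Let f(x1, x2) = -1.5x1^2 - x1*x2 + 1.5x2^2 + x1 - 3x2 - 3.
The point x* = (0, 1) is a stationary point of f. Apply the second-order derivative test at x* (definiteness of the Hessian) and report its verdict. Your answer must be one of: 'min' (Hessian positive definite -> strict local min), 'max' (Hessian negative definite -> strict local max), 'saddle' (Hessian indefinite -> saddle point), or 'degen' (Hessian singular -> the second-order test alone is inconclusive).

Compute the Hessian H = grad^2 f:
  H = [[-3, -1], [-1, 3]]
Verify stationarity: grad f(x*) = H x* + g = (0, 0).
Eigenvalues of H: -3.1623, 3.1623.
Eigenvalues have mixed signs, so H is indefinite -> x* is a saddle point.

saddle


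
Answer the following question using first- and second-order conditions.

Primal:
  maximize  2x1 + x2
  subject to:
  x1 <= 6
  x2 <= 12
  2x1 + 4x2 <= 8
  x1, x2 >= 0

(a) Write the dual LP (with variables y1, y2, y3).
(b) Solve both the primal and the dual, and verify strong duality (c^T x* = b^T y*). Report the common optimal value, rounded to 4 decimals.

The standard primal-dual pair for 'max c^T x s.t. A x <= b, x >= 0' is:
  Dual:  min b^T y  s.t.  A^T y >= c,  y >= 0.

So the dual LP is:
  minimize  6y1 + 12y2 + 8y3
  subject to:
    y1 + 2y3 >= 2
    y2 + 4y3 >= 1
    y1, y2, y3 >= 0

Solving the primal: x* = (4, 0).
  primal value c^T x* = 8.
Solving the dual: y* = (0, 0, 1).
  dual value b^T y* = 8.
Strong duality: c^T x* = b^T y*. Confirmed.

8


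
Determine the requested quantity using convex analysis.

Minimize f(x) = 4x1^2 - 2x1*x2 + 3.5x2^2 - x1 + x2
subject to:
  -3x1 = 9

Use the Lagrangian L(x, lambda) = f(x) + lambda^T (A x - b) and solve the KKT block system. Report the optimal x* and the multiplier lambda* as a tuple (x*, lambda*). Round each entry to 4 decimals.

Form the Lagrangian:
  L(x, lambda) = (1/2) x^T Q x + c^T x + lambda^T (A x - b)
Stationarity (grad_x L = 0): Q x + c + A^T lambda = 0.
Primal feasibility: A x = b.

This gives the KKT block system:
  [ Q   A^T ] [ x     ]   [-c ]
  [ A    0  ] [ lambda ] = [ b ]

Solving the linear system:
  x*      = (-3, -1)
  lambda* = (-7.6667)
  f(x*)   = 35.5

x* = (-3, -1), lambda* = (-7.6667)


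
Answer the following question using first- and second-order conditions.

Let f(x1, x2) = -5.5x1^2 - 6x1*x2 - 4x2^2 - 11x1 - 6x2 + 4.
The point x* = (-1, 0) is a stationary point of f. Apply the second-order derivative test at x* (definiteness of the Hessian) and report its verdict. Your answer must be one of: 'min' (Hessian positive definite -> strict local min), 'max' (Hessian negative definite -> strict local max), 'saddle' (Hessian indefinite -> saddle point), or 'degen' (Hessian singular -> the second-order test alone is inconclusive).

Compute the Hessian H = grad^2 f:
  H = [[-11, -6], [-6, -8]]
Verify stationarity: grad f(x*) = H x* + g = (0, 0).
Eigenvalues of H: -15.6847, -3.3153.
Both eigenvalues < 0, so H is negative definite -> x* is a strict local max.

max


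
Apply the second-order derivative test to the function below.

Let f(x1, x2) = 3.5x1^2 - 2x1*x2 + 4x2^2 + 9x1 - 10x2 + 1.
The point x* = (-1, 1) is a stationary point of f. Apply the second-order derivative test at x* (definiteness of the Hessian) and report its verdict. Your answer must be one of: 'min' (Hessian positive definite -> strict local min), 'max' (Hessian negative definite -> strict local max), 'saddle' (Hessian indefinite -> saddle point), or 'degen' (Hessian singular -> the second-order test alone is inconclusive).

Compute the Hessian H = grad^2 f:
  H = [[7, -2], [-2, 8]]
Verify stationarity: grad f(x*) = H x* + g = (0, 0).
Eigenvalues of H: 5.4384, 9.5616.
Both eigenvalues > 0, so H is positive definite -> x* is a strict local min.

min


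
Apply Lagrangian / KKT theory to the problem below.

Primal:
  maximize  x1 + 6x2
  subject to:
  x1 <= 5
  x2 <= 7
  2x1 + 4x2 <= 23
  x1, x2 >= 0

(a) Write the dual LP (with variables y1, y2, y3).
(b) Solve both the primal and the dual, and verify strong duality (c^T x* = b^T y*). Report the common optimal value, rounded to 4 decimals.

The standard primal-dual pair for 'max c^T x s.t. A x <= b, x >= 0' is:
  Dual:  min b^T y  s.t.  A^T y >= c,  y >= 0.

So the dual LP is:
  minimize  5y1 + 7y2 + 23y3
  subject to:
    y1 + 2y3 >= 1
    y2 + 4y3 >= 6
    y1, y2, y3 >= 0

Solving the primal: x* = (0, 5.75).
  primal value c^T x* = 34.5.
Solving the dual: y* = (0, 0, 1.5).
  dual value b^T y* = 34.5.
Strong duality: c^T x* = b^T y*. Confirmed.

34.5


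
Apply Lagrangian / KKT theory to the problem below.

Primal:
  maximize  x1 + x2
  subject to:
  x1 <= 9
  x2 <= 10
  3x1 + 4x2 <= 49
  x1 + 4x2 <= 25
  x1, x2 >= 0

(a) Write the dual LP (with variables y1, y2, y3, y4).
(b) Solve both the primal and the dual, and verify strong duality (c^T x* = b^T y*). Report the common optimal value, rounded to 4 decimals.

The standard primal-dual pair for 'max c^T x s.t. A x <= b, x >= 0' is:
  Dual:  min b^T y  s.t.  A^T y >= c,  y >= 0.

So the dual LP is:
  minimize  9y1 + 10y2 + 49y3 + 25y4
  subject to:
    y1 + 3y3 + y4 >= 1
    y2 + 4y3 + 4y4 >= 1
    y1, y2, y3, y4 >= 0

Solving the primal: x* = (9, 4).
  primal value c^T x* = 13.
Solving the dual: y* = (0.75, 0, 0, 0.25).
  dual value b^T y* = 13.
Strong duality: c^T x* = b^T y*. Confirmed.

13
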